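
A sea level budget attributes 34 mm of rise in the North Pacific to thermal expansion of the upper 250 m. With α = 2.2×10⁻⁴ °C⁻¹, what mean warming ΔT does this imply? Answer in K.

ΔT = Δh/(αH) = 0.034 / (2.2×10⁻⁴ × 250) ≈ 0.6182 K

about 0.618 K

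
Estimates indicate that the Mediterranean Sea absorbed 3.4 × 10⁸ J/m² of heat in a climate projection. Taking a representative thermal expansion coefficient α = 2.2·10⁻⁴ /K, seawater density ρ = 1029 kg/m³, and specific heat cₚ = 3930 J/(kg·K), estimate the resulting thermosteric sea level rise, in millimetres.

about 18.5 mm

Δh = αQ/(ρcₚ) = 2.2×10⁻⁴ × 3.4×10⁸ / (1029 × 3930) ≈ 0.018497 m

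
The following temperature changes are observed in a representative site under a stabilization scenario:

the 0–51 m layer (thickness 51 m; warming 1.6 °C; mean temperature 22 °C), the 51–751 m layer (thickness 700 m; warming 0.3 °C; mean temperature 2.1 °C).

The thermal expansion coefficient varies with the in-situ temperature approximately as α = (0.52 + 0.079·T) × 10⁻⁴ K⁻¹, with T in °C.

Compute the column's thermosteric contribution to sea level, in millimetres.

Δh ≈ 32.8 mm

Layer 1: α = (0.52 + 0.079×22)×10⁻⁴ = 2.258×10⁻⁴ K⁻¹
Layer 2: α = (0.52 + 0.079×2.1)×10⁻⁴ = 0.6859×10⁻⁴ K⁻¹
Layer 1: 1.6 × 2.258×10⁻⁴ × 51 = 0.01842528 m
0.6859×10⁻⁴ × 0.3 × 700 = 0.0144039 m
Δh = 0.01842528 + 0.0144039 = 0.03282918 m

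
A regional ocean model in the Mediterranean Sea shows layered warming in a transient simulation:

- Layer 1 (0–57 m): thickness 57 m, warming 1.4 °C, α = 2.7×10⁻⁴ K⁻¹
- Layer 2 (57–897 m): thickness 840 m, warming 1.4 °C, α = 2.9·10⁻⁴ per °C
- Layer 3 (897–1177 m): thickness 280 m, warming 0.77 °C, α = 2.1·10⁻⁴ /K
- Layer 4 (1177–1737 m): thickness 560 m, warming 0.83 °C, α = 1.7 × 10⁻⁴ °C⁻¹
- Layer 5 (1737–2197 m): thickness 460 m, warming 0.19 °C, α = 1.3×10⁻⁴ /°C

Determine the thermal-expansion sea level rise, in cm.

Layer 1: 57 × 1.4 × 2.7×10⁻⁴ = 0.021546 m
Layer 2: 1.4 × 2.9×10⁻⁴ × 840 = 0.34104 m
Layer 3: 280 × 0.77 × 2.1×10⁻⁴ = 0.045276 m
Layer 4: 560 × 0.83 × 1.7×10⁻⁴ = 0.079016 m
0.19 × 1.3×10⁻⁴ × 460 = 0.011362 m
Δh = 0.021546 + 0.34104 + 0.045276 + 0.079016 + 0.011362 = 0.49824 m

about 49.8 cm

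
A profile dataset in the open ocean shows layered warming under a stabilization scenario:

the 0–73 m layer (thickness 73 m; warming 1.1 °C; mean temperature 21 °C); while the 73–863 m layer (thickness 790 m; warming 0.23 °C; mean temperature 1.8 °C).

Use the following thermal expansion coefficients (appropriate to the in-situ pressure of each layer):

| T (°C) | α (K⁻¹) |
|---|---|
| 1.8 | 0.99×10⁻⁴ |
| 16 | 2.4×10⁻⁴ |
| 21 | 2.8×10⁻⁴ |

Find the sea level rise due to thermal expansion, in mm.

Δh ≈ 40 mm

Layer 1 at 21 °C → α = 2.8×10⁻⁴ K⁻¹
Layer 2 at 1.8 °C → α = 0.99×10⁻⁴ K⁻¹
73 × 2.8×10⁻⁴ × 1.1 = 0.022484 m
0.23 × 0.99×10⁻⁴ × 790 = 0.0179883 m
Δh = 0.022484 + 0.0179883 = 0.0404723 m ≈ 40 mm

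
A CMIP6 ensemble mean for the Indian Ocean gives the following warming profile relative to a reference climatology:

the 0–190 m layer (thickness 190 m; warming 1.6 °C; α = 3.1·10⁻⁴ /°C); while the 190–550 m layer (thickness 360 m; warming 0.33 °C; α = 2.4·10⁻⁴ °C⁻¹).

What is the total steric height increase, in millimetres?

Δh = 120 mm

0–190 m: 1.6 × 190 × 3.1×10⁻⁴ = 0.09424 m
360 × 0.33 × 2.4×10⁻⁴ = 0.028512 m
Δh = 0.09424 + 0.028512 = 0.122752 m ≈ 120 mm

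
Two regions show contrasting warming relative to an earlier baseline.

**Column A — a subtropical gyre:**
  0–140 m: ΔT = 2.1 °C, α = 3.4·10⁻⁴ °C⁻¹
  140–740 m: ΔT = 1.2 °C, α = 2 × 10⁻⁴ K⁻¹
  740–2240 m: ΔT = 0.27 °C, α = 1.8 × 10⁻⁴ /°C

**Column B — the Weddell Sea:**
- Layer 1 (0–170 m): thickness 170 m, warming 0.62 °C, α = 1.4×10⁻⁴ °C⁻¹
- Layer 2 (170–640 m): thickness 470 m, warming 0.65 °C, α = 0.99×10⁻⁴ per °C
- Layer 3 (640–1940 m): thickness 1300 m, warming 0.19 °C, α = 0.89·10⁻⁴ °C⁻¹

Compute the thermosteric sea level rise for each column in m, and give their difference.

A: 0.317 m; B: 0.0670 m; difference 0.250 m

A 140 × 3.4×10⁻⁴ × 2.1 = 0.09996 m
A Layer 2: 600 × 1.2 × 2×10⁻⁴ = 0.14400 m
A Layer 3: 1500 × 1.8×10⁻⁴ × 0.27 = 0.07290 m
A total: 0.31686 m
B Layer 1: 170 × 0.62 × 1.4×10⁻⁴ = 0.014756 m
B Layer 2: 0.99×10⁻⁴ × 470 × 0.65 = 0.0302445 m
B Layer 3: 0.89×10⁻⁴ × 1300 × 0.19 = 0.021983 m
B total: 0.0669835 m
Difference: 0.31686 − 0.0669835 = 0.2498765 m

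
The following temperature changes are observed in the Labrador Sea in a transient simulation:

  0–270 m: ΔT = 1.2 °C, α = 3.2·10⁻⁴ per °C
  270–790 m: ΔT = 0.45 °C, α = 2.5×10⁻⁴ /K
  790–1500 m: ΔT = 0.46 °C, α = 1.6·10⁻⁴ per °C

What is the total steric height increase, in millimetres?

270 × 3.2×10⁻⁴ × 1.2 = 0.10368 m
Layer 2: 520 × 0.45 × 2.5×10⁻⁴ = 0.05850 m
0.46 × 710 × 1.6×10⁻⁴ = 0.052256 m
Δh = 0.10368 + 0.05850 + 0.052256 = 0.214436 m

Δh = 214 mm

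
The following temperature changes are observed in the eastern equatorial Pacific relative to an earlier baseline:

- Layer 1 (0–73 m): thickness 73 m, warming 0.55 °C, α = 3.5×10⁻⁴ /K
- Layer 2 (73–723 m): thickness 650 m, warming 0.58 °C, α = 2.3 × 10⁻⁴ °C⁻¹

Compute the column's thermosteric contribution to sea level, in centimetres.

Δh = 10.1 cm

73 × 3.5×10⁻⁴ × 0.55 = 0.0140525 m
Layer 2: 2.3×10⁻⁴ × 650 × 0.58 = 0.08671 m
Δh = 0.0140525 + 0.08671 = 0.1007625 m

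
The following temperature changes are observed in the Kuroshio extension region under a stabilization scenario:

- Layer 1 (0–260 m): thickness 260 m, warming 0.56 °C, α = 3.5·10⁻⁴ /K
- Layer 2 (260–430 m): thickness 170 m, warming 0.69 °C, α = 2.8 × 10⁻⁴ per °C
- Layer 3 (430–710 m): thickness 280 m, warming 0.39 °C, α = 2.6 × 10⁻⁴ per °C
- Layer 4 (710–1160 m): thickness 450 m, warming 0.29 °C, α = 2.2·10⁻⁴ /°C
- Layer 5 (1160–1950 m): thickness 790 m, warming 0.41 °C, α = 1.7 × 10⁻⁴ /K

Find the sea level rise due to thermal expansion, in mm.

Δh = 200 mm

3.5×10⁻⁴ × 0.56 × 260 = 0.05096 m
2.8×10⁻⁴ × 170 × 0.69 = 0.032844 m
Layer 3: 0.39 × 280 × 2.6×10⁻⁴ = 0.028392 m
Layer 4: 2.2×10⁻⁴ × 0.29 × 450 = 0.02871 m
1160–1950 m: 790 × 0.41 × 1.7×10⁻⁴ = 0.055063 m
Δh = 0.05096 + 0.032844 + 0.028392 + 0.02871 + 0.055063 = 0.195969 m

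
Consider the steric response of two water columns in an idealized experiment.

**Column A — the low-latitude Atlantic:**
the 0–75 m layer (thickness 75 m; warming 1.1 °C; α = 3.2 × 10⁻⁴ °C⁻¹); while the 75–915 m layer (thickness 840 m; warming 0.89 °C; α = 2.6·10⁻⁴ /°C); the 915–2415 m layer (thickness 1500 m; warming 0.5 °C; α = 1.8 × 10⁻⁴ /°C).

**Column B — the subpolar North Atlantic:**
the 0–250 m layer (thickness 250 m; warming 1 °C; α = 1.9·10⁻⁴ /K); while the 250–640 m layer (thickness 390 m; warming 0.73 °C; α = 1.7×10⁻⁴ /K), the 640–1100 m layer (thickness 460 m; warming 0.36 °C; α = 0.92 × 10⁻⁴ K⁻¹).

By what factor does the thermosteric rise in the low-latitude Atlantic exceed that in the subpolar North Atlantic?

A 0–75 m: 1.1 × 3.2×10⁻⁴ × 75 = 0.02640 m
A Layer 2: 840 × 0.89 × 2.6×10⁻⁴ = 0.194376 m
A 915–2415 m: 1500 × 1.8×10⁻⁴ × 0.5 = 0.13500 m
A total: 0.355776 m
B Layer 1: 1.9×10⁻⁴ × 1 × 250 = 0.04750 m
B 250–640 m: 1.7×10⁻⁴ × 390 × 0.73 = 0.048399 m
B 640–1100 m: 460 × 0.92×10⁻⁴ × 0.36 = 0.0152352 m
B total: 0.1111342 m
Ratio: 0.355776 / 0.1111342 ≈ 3.201

a factor of 3.20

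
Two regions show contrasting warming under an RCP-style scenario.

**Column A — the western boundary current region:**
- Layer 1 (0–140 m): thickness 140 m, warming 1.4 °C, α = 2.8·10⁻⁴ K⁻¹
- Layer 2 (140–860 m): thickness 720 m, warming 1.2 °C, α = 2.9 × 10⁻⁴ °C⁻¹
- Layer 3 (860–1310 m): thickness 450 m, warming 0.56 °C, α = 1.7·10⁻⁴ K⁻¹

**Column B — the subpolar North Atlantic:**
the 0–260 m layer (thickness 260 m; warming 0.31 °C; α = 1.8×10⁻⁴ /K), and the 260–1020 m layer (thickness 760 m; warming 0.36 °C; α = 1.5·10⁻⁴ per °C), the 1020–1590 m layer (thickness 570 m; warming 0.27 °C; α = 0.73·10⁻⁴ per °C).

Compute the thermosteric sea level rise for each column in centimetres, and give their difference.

A: 35 cm; B: 6.7 cm; difference 28 cm

A 1.4 × 2.8×10⁻⁴ × 140 = 0.05488 m
A 140–860 m: 2.9×10⁻⁴ × 1.2 × 720 = 0.25056 m
A Layer 3: 0.56 × 1.7×10⁻⁴ × 450 = 0.04284 m
A total: 0.34828 m
B 260 × 1.8×10⁻⁴ × 0.31 = 0.014508 m
B Layer 2: 1.5×10⁻⁴ × 0.36 × 760 = 0.04104 m
B 1020–1590 m: 570 × 0.27 × 0.73×10⁻⁴ = 0.0112347 m
B total: 0.0667827 m
Difference: 0.34828 − 0.0667827 = 0.2814973 m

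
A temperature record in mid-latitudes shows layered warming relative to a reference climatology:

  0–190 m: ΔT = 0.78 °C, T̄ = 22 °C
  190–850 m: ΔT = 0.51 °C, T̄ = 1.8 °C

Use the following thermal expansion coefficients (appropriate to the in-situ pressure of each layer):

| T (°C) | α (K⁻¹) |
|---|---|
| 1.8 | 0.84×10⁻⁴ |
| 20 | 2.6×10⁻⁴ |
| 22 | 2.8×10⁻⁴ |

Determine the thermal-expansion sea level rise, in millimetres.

Layer 1 at 22 °C → α = 2.8×10⁻⁴ K⁻¹
Layer 2 at 1.8 °C → α = 0.84×10⁻⁴ K⁻¹
0–190 m: 0.78 × 2.8×10⁻⁴ × 190 = 0.041496 m
660 × 0.84×10⁻⁴ × 0.51 = 0.0282744 m
Δh = 0.041496 + 0.0282744 = 0.0697704 m

about 69.8 mm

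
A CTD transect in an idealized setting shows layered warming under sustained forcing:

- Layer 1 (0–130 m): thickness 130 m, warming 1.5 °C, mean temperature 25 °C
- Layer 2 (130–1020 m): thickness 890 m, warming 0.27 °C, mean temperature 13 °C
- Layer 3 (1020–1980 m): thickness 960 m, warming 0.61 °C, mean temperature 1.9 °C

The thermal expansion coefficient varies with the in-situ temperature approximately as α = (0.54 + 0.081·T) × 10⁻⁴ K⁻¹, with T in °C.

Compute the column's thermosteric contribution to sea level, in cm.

Layer 1: α = (0.54 + 0.081×25)×10⁻⁴ = 2.565×10⁻⁴ K⁻¹
Layer 2: α = (0.54 + 0.081×13)×10⁻⁴ = 1.593×10⁻⁴ K⁻¹
Layer 3: α = (0.54 + 0.081×1.9)×10⁻⁴ = 0.6939×10⁻⁴ K⁻¹
0–130 m: 130 × 1.5 × 2.565×10⁻⁴ = 0.0500175 m
130–1020 m: 0.27 × 1.593×10⁻⁴ × 890 = 0.03827979 m
Layer 3: 0.6939×10⁻⁴ × 0.61 × 960 = 0.040634784 m
Δh = 0.0500175 + 0.03827979 + 0.040634784 = 0.128932074 m ≈ 12.9 cm

Δh = 12.9 cm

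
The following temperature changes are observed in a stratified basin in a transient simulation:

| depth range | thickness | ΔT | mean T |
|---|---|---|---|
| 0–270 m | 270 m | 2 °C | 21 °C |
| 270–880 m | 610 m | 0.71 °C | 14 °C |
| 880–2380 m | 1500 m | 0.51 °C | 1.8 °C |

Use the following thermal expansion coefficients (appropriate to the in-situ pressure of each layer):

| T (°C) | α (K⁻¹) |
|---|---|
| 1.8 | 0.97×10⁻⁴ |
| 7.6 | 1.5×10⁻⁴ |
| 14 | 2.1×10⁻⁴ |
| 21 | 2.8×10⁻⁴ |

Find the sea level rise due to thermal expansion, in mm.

316 mm

Layer 1 at 21 °C → α = 2.8×10⁻⁴ K⁻¹
Layer 2 at 14 °C → α = 2.1×10⁻⁴ K⁻¹
Layer 3 at 1.8 °C → α = 0.97×10⁻⁴ K⁻¹
Layer 1: 270 × 2 × 2.8×10⁻⁴ = 0.15120 m
2.1×10⁻⁴ × 610 × 0.71 = 0.090951 m
Layer 3: 1500 × 0.51 × 0.97×10⁻⁴ = 0.074205 m
Δh = 0.15120 + 0.090951 + 0.074205 = 0.316356 m ≈ 316 mm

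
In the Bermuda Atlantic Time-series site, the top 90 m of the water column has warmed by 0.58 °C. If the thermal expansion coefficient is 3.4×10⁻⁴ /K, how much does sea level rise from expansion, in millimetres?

Δh = αΔT·H = 3.4×10⁻⁴ × 0.58 × 90 = 0.017748 m

17.7 mm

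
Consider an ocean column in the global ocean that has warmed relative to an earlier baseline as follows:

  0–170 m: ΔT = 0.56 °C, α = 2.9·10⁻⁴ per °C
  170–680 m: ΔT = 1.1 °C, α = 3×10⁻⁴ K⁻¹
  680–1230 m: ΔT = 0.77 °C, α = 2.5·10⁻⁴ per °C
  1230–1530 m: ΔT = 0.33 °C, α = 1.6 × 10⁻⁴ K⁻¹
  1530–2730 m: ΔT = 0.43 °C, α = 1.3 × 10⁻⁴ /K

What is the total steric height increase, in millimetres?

0.56 × 2.9×10⁻⁴ × 170 = 0.027608 m
170–680 m: 1.1 × 510 × 3×10⁻⁴ = 0.16830 m
Layer 3: 550 × 0.77 × 2.5×10⁻⁴ = 0.105875 m
0.33 × 300 × 1.6×10⁻⁴ = 0.01584 m
Layer 5: 1200 × 0.43 × 1.3×10⁻⁴ = 0.06708 m
Δh = 0.027608 + 0.16830 + 0.105875 + 0.01584 + 0.06708 = 0.384703 m

Δh ≈ 385 mm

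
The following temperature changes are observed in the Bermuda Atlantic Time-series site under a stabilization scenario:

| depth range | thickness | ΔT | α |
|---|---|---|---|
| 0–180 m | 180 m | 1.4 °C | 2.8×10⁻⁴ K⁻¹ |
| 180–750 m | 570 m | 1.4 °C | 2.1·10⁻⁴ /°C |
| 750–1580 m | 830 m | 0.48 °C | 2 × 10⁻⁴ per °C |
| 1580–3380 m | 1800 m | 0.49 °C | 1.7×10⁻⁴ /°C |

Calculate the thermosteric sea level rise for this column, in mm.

0–180 m: 180 × 1.4 × 2.8×10⁻⁴ = 0.07056 m
Layer 2: 570 × 2.1×10⁻⁴ × 1.4 = 0.16758 m
750–1580 m: 2×10⁻⁴ × 0.48 × 830 = 0.07968 m
Layer 4: 0.49 × 1800 × 1.7×10⁻⁴ = 0.14994 m
Δh = 0.07056 + 0.16758 + 0.07968 + 0.14994 = 0.46776 m ≈ 468 mm

Δh ≈ 468 mm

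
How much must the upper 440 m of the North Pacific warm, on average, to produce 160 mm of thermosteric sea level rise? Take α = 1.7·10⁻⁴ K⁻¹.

ΔT = Δh/(αH) = 0.16 / (1.7×10⁻⁴ × 440) ≈ 2.139 °C

about 2.1 °C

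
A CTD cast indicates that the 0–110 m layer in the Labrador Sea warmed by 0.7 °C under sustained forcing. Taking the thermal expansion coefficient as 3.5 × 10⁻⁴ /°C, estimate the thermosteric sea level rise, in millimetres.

Δh = αΔT·H = 3.5×10⁻⁴ × 0.7 × 110 = 0.02695 m

about 27.0 mm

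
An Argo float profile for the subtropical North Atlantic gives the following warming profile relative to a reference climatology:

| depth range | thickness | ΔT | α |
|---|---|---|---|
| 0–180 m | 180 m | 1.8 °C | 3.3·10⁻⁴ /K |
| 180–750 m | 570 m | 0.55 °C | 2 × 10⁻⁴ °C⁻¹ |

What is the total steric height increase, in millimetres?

Δh ≈ 170 mm

0–180 m: 180 × 3.3×10⁻⁴ × 1.8 = 0.10692 m
180–750 m: 570 × 0.55 × 2×10⁻⁴ = 0.06270 m
Δh = 0.10692 + 0.06270 = 0.16962 m ≈ 170 mm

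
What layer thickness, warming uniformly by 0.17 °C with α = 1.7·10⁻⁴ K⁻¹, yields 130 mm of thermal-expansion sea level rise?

H = Δh/(αΔT) = 0.13 / (1.7×10⁻⁴ × 0.17) ≈ 4498 m

about 4500 m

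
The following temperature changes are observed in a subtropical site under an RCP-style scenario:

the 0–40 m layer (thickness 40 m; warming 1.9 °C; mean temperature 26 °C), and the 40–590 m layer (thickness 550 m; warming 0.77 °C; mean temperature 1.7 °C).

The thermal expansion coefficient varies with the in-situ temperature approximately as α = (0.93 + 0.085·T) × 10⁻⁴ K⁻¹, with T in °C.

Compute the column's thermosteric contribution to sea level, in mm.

Layer 1: α = (0.93 + 0.085×26)×10⁻⁴ = 3.14×10⁻⁴ K⁻¹
Layer 2: α = (0.93 + 0.085×1.7)×10⁻⁴ = 1.0745×10⁻⁴ K⁻¹
0–40 m: 3.14×10⁻⁴ × 1.9 × 40 = 0.023864 m
550 × 1.0745×10⁻⁴ × 0.77 = 0.045505075 m
Δh = 0.023864 + 0.045505075 = 0.069369075 m

69 mm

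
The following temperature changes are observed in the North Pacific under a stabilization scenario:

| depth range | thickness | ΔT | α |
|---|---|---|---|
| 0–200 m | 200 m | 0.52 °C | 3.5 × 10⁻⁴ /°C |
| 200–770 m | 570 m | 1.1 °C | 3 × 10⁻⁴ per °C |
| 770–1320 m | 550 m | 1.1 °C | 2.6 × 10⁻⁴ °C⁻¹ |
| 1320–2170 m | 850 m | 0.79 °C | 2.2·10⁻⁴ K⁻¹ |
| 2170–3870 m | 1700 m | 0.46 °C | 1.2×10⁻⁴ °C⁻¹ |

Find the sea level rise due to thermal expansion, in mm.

0–200 m: 3.5×10⁻⁴ × 0.52 × 200 = 0.03640 m
200–770 m: 570 × 1.1 × 3×10⁻⁴ = 0.18810 m
550 × 1.1 × 2.6×10⁻⁴ = 0.15730 m
850 × 2.2×10⁻⁴ × 0.79 = 0.14773 m
2170–3870 m: 1.2×10⁻⁴ × 0.46 × 1700 = 0.09384 m
Δh = 0.03640 + 0.18810 + 0.15730 + 0.14773 + 0.09384 = 0.62337 m ≈ 623 mm

Δh ≈ 623 mm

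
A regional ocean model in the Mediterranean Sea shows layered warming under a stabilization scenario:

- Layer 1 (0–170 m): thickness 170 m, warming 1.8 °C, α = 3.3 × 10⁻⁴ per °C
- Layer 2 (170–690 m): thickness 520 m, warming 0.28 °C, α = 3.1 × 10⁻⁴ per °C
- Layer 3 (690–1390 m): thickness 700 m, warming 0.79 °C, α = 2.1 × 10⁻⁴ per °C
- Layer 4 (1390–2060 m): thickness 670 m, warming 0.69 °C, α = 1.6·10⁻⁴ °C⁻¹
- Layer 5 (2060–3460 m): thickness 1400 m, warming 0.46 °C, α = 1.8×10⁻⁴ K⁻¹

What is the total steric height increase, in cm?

0–170 m: 1.8 × 3.3×10⁻⁴ × 170 = 0.10098 m
170–690 m: 3.1×10⁻⁴ × 0.28 × 520 = 0.045136 m
700 × 0.79 × 2.1×10⁻⁴ = 0.11613 m
Layer 4: 1.6×10⁻⁴ × 0.69 × 670 = 0.073968 m
2060–3460 m: 1.8×10⁻⁴ × 1400 × 0.46 = 0.11592 m
Δh = 0.10098 + 0.045136 + 0.11613 + 0.073968 + 0.11592 = 0.452134 m

Δh = 45 cm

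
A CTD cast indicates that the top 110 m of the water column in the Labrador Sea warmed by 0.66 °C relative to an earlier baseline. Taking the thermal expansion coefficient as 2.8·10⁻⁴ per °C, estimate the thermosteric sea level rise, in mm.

Δh = 20.3 mm

Δh = αΔT·H = 2.8×10⁻⁴ × 0.66 × 110 = 0.020328 m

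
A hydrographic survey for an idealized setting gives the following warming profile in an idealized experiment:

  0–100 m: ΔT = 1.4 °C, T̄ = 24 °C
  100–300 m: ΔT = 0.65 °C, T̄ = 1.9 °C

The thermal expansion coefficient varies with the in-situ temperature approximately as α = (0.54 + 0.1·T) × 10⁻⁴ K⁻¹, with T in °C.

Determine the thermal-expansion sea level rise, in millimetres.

Layer 1: α = (0.54 + 0.1×24)×10⁻⁴ = 2.94×10⁻⁴ K⁻¹
Layer 2: α = (0.54 + 0.1×1.9)×10⁻⁴ = 0.73×10⁻⁴ K⁻¹
0–100 m: 1.4 × 2.94×10⁻⁴ × 100 = 0.04116 m
Layer 2: 200 × 0.73×10⁻⁴ × 0.65 = 0.00949 m
Δh = 0.04116 + 0.00949 = 0.05065 m ≈ 51 mm

51 mm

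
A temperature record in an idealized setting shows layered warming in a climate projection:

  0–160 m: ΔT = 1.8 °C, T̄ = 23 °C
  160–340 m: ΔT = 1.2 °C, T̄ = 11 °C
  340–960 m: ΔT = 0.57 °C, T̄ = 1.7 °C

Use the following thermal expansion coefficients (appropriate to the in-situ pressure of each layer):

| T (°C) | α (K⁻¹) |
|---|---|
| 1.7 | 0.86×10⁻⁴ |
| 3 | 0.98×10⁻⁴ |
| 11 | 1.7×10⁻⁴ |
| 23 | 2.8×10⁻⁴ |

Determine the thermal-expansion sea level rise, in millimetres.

Δh = 148 mm

Layer 1 at 23 °C → α = 2.8×10⁻⁴ K⁻¹
Layer 2 at 11 °C → α = 1.7×10⁻⁴ K⁻¹
Layer 3 at 1.7 °C → α = 0.86×10⁻⁴ K⁻¹
160 × 1.8 × 2.8×10⁻⁴ = 0.08064 m
Layer 2: 180 × 1.7×10⁻⁴ × 1.2 = 0.03672 m
0.57 × 0.86×10⁻⁴ × 620 = 0.0303924 m
Δh = 0.08064 + 0.03672 + 0.0303924 = 0.1477524 m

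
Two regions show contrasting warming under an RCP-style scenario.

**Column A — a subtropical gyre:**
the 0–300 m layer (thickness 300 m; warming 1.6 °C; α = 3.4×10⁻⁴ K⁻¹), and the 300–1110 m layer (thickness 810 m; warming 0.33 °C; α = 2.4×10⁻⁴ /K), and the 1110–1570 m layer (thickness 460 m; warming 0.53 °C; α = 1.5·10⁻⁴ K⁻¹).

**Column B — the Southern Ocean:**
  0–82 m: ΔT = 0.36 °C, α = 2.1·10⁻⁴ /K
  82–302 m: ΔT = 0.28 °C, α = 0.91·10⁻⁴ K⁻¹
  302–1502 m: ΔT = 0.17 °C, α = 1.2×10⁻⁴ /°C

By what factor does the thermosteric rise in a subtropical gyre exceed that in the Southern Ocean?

A 300 × 1.6 × 3.4×10⁻⁴ = 0.16320 m
A Layer 2: 2.4×10⁻⁴ × 0.33 × 810 = 0.064152 m
A 460 × 1.5×10⁻⁴ × 0.53 = 0.03657 m
A total: 0.263922 m
B 0–82 m: 2.1×10⁻⁴ × 82 × 0.36 = 0.0061992 m
B 220 × 0.28 × 0.91×10⁻⁴ = 0.0056056 m
B 302–1502 m: 1.2×10⁻⁴ × 1200 × 0.17 = 0.02448 m
B total: 0.0362848 m
Ratio: 0.263922 / 0.0362848 ≈ 7.274

7.27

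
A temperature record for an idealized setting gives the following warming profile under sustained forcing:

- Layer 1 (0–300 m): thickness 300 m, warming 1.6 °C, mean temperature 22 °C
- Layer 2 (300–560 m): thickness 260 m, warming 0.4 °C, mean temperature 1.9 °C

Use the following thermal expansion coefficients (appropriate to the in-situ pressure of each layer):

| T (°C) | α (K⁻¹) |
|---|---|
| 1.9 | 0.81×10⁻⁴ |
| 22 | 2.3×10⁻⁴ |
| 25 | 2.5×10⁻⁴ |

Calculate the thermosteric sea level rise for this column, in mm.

Layer 1 at 22 °C → α = 2.3×10⁻⁴ K⁻¹
Layer 2 at 1.9 °C → α = 0.81×10⁻⁴ K⁻¹
Layer 1: 300 × 2.3×10⁻⁴ × 1.6 = 0.11040 m
300–560 m: 0.81×10⁻⁴ × 260 × 0.4 = 0.008424 m
Δh = 0.11040 + 0.008424 = 0.118824 m

119 mm of thermosteric rise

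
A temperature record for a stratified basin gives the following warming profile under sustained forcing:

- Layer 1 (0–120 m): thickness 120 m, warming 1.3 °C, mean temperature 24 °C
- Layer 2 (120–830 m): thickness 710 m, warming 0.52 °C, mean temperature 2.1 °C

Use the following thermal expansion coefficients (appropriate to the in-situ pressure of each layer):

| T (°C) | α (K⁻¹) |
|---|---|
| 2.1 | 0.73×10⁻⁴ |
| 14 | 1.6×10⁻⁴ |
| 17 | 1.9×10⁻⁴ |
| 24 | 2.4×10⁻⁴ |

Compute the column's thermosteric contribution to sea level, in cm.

Layer 1 at 24 °C → α = 2.4×10⁻⁴ K⁻¹
Layer 2 at 2.1 °C → α = 0.73×10⁻⁴ K⁻¹
Layer 1: 1.3 × 120 × 2.4×10⁻⁴ = 0.03744 m
120–830 m: 710 × 0.52 × 0.73×10⁻⁴ = 0.0269516 m
Δh = 0.03744 + 0.0269516 = 0.0643916 m ≈ 6.4 cm

Δh ≈ 6.4 cm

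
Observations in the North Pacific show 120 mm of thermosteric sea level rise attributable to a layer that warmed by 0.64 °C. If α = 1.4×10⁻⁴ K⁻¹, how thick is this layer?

about 1300 m

H = Δh/(αΔT) = 0.12 / (1.4×10⁻⁴ × 0.64) ≈ 1339 m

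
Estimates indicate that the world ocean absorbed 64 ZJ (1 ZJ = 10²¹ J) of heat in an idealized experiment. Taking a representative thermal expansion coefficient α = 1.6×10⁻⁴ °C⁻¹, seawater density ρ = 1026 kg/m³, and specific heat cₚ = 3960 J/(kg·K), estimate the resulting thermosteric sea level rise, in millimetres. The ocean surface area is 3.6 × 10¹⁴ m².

Per unit area: Q = 64×10²¹ / (3.6×10¹⁴) ≈ 1.778×10⁸ J/m²
Δh = αQ/(ρcₚ) = 1.6×10⁻⁴ × 1.778×10⁸ / (1026 × 3960) ≈ 0.0070018 m

Δh ≈ 7.00 mm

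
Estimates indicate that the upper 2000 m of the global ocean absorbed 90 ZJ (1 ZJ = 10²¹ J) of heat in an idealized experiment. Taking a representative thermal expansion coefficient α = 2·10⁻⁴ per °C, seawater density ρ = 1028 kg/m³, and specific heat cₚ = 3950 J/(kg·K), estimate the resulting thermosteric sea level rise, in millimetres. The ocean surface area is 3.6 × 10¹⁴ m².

Per unit area: Q = 90×10²¹ / (3.6×10¹⁴) = 2.5×10⁸ J/m²
Δh = αQ/(ρcₚ) = 2×10⁻⁴ × 2.5×10⁸ / (1028 × 3950) ≈ 0.012313 m

12 mm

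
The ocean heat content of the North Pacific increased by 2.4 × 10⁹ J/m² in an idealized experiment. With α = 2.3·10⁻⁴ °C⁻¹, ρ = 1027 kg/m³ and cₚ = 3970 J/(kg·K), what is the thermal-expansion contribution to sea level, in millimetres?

Δh = αQ/(ρcₚ) = 2.3×10⁻⁴ × 2.4×10⁹ / (1027 × 3970) ≈ 0.13539 m

135 mm of thermosteric rise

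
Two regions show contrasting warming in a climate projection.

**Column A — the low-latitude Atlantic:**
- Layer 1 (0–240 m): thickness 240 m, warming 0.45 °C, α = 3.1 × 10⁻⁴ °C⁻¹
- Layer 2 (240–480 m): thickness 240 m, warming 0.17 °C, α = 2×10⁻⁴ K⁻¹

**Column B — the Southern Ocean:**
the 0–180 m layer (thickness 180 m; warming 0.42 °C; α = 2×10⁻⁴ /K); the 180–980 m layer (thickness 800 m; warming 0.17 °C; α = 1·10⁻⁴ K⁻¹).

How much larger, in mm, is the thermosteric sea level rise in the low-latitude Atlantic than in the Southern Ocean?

A 240 × 3.1×10⁻⁴ × 0.45 = 0.03348 m
A Layer 2: 2×10⁻⁴ × 240 × 0.17 = 0.00816 m
A total: 0.04164 m
B Layer 1: 0.42 × 180 × 2×10⁻⁴ = 0.01512 m
B Layer 2: 1×10⁻⁴ × 800 × 0.17 = 0.01360 m
B total: 0.02872 m
Difference: 0.04164 − 0.02872 = 0.01292 m

12.9 mm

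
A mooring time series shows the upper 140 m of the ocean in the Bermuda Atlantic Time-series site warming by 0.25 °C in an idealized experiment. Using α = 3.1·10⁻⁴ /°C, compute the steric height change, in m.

Δh = 0.0109 m

Δh = αΔT·H = 3.1×10⁻⁴ × 0.25 × 140 = 0.01085 m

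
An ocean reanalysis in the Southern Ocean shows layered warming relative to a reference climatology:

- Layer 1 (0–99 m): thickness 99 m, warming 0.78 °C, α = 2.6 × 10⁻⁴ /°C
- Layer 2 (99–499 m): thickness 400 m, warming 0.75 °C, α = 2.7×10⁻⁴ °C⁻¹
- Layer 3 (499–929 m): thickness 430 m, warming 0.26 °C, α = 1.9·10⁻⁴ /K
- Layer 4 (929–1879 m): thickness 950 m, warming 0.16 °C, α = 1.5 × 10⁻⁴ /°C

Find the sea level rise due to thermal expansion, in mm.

2.6×10⁻⁴ × 99 × 0.78 = 0.0200772 m
Layer 2: 0.75 × 2.7×10⁻⁴ × 400 = 0.08100 m
499–929 m: 1.9×10⁻⁴ × 0.26 × 430 = 0.021242 m
929–1879 m: 950 × 1.5×10⁻⁴ × 0.16 = 0.02280 m
Δh = 0.0200772 + 0.08100 + 0.021242 + 0.02280 = 0.1451192 m ≈ 145 mm

145 mm of thermosteric rise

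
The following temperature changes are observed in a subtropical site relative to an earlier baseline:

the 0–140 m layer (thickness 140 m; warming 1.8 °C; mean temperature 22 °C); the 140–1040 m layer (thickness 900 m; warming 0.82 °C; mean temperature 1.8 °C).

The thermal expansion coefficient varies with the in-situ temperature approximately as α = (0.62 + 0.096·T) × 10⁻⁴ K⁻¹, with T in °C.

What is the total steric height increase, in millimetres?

Layer 1: α = (0.62 + 0.096×22)×10⁻⁴ = 2.732×10⁻⁴ K⁻¹
Layer 2: α = (0.62 + 0.096×1.8)×10⁻⁴ = 0.7928×10⁻⁴ K⁻¹
0–140 m: 2.732×10⁻⁴ × 1.8 × 140 = 0.0688464 m
0.7928×10⁻⁴ × 900 × 0.82 = 0.05850864 m
Δh = 0.0688464 + 0.05850864 = 0.12735504 m ≈ 127 mm

127 mm of thermosteric rise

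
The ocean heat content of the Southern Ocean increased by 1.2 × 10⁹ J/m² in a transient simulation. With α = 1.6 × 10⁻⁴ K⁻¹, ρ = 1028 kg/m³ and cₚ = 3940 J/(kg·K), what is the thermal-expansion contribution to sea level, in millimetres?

47.4 mm

Δh = αQ/(ρcₚ) = 1.6×10⁻⁴ × 1.2×10⁹ / (1028 × 3940) ≈ 0.047404 m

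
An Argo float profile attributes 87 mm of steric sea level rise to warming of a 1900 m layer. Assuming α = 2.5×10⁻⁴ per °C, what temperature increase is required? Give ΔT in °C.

0.183 °C

ΔT = Δh/(αH) = 0.087 / (2.5×10⁻⁴ × 1900) ≈ 0.1832 °C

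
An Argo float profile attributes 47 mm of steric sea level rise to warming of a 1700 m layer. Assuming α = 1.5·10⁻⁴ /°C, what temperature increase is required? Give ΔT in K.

ΔT = Δh/(αH) = 0.047 / (1.5×10⁻⁴ × 1700) ≈ 0.1843 K

0.184 K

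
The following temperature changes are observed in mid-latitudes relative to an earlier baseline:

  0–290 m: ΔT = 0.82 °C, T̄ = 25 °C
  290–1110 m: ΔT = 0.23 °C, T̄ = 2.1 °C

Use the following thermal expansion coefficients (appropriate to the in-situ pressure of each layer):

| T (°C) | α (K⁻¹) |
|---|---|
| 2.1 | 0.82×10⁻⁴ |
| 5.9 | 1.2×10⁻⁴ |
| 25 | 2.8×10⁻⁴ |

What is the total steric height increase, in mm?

Δh ≈ 82 mm

Layer 1 at 25 °C → α = 2.8×10⁻⁴ K⁻¹
Layer 2 at 2.1 °C → α = 0.82×10⁻⁴ K⁻¹
0.82 × 2.8×10⁻⁴ × 290 = 0.066584 m
Layer 2: 0.23 × 820 × 0.82×10⁻⁴ = 0.0154652 m
Δh = 0.066584 + 0.0154652 = 0.0820492 m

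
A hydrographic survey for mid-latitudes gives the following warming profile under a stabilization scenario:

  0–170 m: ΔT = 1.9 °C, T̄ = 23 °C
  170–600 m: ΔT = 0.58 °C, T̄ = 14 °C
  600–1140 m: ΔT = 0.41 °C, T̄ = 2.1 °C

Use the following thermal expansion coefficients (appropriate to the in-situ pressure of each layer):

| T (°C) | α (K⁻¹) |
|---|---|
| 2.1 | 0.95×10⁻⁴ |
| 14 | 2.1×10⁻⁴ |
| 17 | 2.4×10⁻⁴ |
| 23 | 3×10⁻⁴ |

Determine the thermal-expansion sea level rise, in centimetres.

about 17 cm

Layer 1 at 23 °C → α = 3×10⁻⁴ K⁻¹
Layer 2 at 14 °C → α = 2.1×10⁻⁴ K⁻¹
Layer 3 at 2.1 °C → α = 0.95×10⁻⁴ K⁻¹
0–170 m: 1.9 × 3×10⁻⁴ × 170 = 0.09690 m
170–600 m: 430 × 0.58 × 2.1×10⁻⁴ = 0.052374 m
540 × 0.95×10⁻⁴ × 0.41 = 0.021033 m
Δh = 0.09690 + 0.052374 + 0.021033 = 0.170307 m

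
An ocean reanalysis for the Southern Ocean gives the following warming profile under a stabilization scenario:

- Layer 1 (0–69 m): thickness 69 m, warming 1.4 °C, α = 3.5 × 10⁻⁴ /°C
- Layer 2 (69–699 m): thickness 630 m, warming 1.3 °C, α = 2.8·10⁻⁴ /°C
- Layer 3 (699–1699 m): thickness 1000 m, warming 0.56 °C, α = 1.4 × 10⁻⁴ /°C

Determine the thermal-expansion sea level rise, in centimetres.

about 34.2 cm

0–69 m: 1.4 × 3.5×10⁻⁴ × 69 = 0.03381 m
Layer 2: 2.8×10⁻⁴ × 630 × 1.3 = 0.22932 m
699–1699 m: 1000 × 0.56 × 1.4×10⁻⁴ = 0.07840 m
Δh = 0.03381 + 0.22932 + 0.07840 = 0.34153 m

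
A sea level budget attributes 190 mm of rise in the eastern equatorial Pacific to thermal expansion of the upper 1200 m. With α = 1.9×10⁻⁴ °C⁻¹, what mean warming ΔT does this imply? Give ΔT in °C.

ΔT = Δh/(αH) = 0.19 / (1.9×10⁻⁴ × 1200) ≈ 0.8333 °C

ΔT ≈ 0.833 °C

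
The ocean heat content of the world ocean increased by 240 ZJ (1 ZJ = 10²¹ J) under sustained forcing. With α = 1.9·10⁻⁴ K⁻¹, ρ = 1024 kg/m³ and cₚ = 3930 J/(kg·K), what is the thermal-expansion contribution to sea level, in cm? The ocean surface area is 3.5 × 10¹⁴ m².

Per unit area: Q = 240×10²¹ / (3.5×10¹⁴) ≈ 6.857×10⁸ J/m²
Δh = αQ/(ρcₚ) = 1.9×10⁻⁴ × 6.857×10⁸ / (1024 × 3930) ≈ 0.032374 m

Δh = 3.24 cm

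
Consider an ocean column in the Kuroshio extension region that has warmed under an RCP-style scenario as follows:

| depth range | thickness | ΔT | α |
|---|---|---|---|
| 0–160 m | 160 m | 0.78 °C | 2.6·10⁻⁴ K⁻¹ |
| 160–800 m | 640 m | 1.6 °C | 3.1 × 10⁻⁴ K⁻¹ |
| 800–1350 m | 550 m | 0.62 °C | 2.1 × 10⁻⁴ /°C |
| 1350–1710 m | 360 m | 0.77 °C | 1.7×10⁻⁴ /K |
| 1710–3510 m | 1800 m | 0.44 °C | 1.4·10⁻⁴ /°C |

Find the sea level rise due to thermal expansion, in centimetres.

0–160 m: 160 × 0.78 × 2.6×10⁻⁴ = 0.032448 m
Layer 2: 3.1×10⁻⁴ × 640 × 1.6 = 0.31744 m
550 × 0.62 × 2.1×10⁻⁴ = 0.07161 m
1350–1710 m: 0.77 × 360 × 1.7×10⁻⁴ = 0.047124 m
Layer 5: 1800 × 1.4×10⁻⁴ × 0.44 = 0.11088 m
Δh = 0.032448 + 0.31744 + 0.07161 + 0.047124 + 0.11088 = 0.579502 m

58.0 cm of thermosteric rise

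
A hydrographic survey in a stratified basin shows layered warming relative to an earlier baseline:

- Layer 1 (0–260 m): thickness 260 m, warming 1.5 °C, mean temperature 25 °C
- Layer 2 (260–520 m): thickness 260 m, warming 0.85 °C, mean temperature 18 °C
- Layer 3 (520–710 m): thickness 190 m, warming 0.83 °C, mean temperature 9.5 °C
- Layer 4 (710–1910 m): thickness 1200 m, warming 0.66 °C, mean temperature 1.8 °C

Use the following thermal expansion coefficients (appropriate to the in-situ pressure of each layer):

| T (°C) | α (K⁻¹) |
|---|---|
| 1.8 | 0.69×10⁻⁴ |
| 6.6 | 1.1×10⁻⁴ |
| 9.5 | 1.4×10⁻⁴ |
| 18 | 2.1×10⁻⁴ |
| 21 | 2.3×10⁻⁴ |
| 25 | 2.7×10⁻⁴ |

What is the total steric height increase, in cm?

Δh ≈ 23 cm

Layer 1 at 25 °C → α = 2.7×10⁻⁴ K⁻¹
Layer 2 at 18 °C → α = 2.1×10⁻⁴ K⁻¹
Layer 3 at 9.5 °C → α = 1.4×10⁻⁴ K⁻¹
Layer 4 at 1.8 °C → α = 0.69×10⁻⁴ K⁻¹
260 × 1.5 × 2.7×10⁻⁴ = 0.10530 m
260–520 m: 260 × 0.85 × 2.1×10⁻⁴ = 0.04641 m
520–710 m: 190 × 1.4×10⁻⁴ × 0.83 = 0.022078 m
1200 × 0.66 × 0.69×10⁻⁴ = 0.054648 m
Δh = 0.10530 + 0.04641 + 0.022078 + 0.054648 = 0.228436 m ≈ 23 cm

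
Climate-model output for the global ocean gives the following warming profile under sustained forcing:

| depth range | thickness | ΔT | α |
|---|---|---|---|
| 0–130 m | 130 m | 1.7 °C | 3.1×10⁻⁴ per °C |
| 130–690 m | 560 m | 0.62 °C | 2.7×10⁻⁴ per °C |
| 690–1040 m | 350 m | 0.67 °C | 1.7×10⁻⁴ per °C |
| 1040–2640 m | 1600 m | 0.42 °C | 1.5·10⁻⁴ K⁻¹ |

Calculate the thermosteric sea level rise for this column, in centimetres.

Δh = 30.3 cm

Layer 1: 3.1×10⁻⁴ × 1.7 × 130 = 0.06851 m
560 × 2.7×10⁻⁴ × 0.62 = 0.093744 m
350 × 0.67 × 1.7×10⁻⁴ = 0.039865 m
Layer 4: 1600 × 0.42 × 1.5×10⁻⁴ = 0.10080 m
Δh = 0.06851 + 0.093744 + 0.039865 + 0.10080 = 0.302919 m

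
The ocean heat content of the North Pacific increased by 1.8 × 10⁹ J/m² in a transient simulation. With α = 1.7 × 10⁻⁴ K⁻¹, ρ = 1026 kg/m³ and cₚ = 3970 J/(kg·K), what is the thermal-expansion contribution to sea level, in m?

Δh = 0.0751 m

Δh = αQ/(ρcₚ) = 1.7×10⁻⁴ × 1.8×10⁹ / (1026 × 3970) ≈ 0.075125 m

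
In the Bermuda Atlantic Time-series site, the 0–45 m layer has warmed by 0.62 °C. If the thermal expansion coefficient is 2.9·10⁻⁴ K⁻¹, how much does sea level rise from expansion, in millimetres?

Δh = αΔT·H = 2.9×10⁻⁴ × 0.62 × 45 = 0.008091 m

Δh = 8.09 mm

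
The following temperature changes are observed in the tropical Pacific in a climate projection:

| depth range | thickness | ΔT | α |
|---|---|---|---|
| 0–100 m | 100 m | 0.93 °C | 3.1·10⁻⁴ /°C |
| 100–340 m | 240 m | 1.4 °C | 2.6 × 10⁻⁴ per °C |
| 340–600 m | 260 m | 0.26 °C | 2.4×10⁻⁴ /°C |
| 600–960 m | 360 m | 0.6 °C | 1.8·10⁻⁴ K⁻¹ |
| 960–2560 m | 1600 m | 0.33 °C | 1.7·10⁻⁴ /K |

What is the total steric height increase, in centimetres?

Δh = 26.1 cm

0–100 m: 0.93 × 100 × 3.1×10⁻⁴ = 0.02883 m
100–340 m: 240 × 2.6×10⁻⁴ × 1.4 = 0.08736 m
260 × 0.26 × 2.4×10⁻⁴ = 0.016224 m
Layer 4: 360 × 0.6 × 1.8×10⁻⁴ = 0.03888 m
1600 × 0.33 × 1.7×10⁻⁴ = 0.08976 m
Δh = 0.02883 + 0.08736 + 0.016224 + 0.03888 + 0.08976 = 0.261054 m ≈ 26.1 cm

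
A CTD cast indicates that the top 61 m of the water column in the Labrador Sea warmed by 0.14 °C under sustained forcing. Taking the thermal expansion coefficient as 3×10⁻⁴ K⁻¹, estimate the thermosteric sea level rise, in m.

0.0026 m of thermosteric rise

Δh = αΔT·H = 3×10⁻⁴ × 0.14 × 61 = 0.002562 m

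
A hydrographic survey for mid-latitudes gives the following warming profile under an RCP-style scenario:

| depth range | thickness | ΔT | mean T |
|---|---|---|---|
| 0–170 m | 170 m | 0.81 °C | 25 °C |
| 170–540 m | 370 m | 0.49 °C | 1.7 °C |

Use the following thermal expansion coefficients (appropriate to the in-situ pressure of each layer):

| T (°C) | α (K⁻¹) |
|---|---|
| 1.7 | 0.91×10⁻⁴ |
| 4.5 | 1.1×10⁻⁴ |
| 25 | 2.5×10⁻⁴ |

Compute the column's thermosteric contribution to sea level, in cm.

Layer 1 at 25 °C → α = 2.5×10⁻⁴ K⁻¹
Layer 2 at 1.7 °C → α = 0.91×10⁻⁴ K⁻¹
Layer 1: 0.81 × 2.5×10⁻⁴ × 170 = 0.034425 m
0.91×10⁻⁴ × 370 × 0.49 = 0.0164983 m
Δh = 0.034425 + 0.0164983 = 0.0509233 m

5.1 cm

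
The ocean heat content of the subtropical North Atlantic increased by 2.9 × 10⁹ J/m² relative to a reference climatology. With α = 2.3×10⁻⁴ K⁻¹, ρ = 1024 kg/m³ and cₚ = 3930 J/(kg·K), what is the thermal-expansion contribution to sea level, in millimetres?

Δh = αQ/(ρcₚ) = 2.3×10⁻⁴ × 2.9×10⁹ / (1024 × 3930) ≈ 0.16574 m

Δh ≈ 170 mm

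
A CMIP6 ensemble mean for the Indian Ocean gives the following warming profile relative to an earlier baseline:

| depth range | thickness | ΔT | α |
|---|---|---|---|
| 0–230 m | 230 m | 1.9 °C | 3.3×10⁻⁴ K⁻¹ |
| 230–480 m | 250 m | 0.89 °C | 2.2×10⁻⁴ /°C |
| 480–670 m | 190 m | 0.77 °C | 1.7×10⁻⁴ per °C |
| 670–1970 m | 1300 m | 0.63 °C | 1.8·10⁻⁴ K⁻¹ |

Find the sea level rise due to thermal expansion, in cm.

230 × 1.9 × 3.3×10⁻⁴ = 0.14421 m
Layer 2: 0.89 × 250 × 2.2×10⁻⁴ = 0.04895 m
480–670 m: 1.7×10⁻⁴ × 190 × 0.77 = 0.024871 m
670–1970 m: 1300 × 0.63 × 1.8×10⁻⁴ = 0.14742 m
Δh = 0.14421 + 0.04895 + 0.024871 + 0.14742 = 0.365451 m

Δh = 37 cm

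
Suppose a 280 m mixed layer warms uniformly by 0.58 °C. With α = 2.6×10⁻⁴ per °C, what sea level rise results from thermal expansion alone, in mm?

Δh = αΔT·H = 2.6×10⁻⁴ × 0.58 × 280 = 0.042224 m

Δh ≈ 42.2 mm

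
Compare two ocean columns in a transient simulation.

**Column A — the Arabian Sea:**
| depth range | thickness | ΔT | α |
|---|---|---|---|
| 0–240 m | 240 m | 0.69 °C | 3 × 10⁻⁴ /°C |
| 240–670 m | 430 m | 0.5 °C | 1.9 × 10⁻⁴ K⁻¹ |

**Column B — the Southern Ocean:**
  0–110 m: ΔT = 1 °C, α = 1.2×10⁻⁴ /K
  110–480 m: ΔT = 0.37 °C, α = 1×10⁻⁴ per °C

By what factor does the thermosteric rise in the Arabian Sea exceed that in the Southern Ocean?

A 0.69 × 240 × 3×10⁻⁴ = 0.04968 m
A 240–670 m: 1.9×10⁻⁴ × 430 × 0.5 = 0.04085 m
A total: 0.09053 m
B Layer 1: 1 × 1.2×10⁻⁴ × 110 = 0.01320 m
B Layer 2: 1×10⁻⁴ × 0.37 × 370 = 0.01369 m
B total: 0.02689 m
Ratio: 0.09053 / 0.02689 ≈ 3.367

a factor of 3.4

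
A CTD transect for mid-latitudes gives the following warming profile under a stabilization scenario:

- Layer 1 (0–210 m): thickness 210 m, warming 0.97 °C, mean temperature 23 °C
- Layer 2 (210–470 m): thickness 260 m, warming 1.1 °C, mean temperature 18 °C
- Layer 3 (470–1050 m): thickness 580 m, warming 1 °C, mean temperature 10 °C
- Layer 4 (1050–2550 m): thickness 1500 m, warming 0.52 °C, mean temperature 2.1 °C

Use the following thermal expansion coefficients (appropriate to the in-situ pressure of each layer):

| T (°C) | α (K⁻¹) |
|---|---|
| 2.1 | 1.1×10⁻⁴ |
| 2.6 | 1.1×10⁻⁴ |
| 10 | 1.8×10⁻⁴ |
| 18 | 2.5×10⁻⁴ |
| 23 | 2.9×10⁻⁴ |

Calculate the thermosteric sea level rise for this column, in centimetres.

Layer 1 at 23 °C → α = 2.9×10⁻⁴ K⁻¹
Layer 2 at 18 °C → α = 2.5×10⁻⁴ K⁻¹
Layer 3 at 10 °C → α = 1.8×10⁻⁴ K⁻¹
Layer 4 at 2.1 °C → α = 1.1×10⁻⁴ K⁻¹
Layer 1: 2.9×10⁻⁴ × 0.97 × 210 = 0.059073 m
2.5×10⁻⁴ × 1.1 × 260 = 0.07150 m
470–1050 m: 1 × 1.8×10⁻⁴ × 580 = 0.10440 m
Layer 4: 1500 × 0.52 × 1.1×10⁻⁴ = 0.08580 m
Δh = 0.059073 + 0.07150 + 0.10440 + 0.08580 = 0.320773 m

32 cm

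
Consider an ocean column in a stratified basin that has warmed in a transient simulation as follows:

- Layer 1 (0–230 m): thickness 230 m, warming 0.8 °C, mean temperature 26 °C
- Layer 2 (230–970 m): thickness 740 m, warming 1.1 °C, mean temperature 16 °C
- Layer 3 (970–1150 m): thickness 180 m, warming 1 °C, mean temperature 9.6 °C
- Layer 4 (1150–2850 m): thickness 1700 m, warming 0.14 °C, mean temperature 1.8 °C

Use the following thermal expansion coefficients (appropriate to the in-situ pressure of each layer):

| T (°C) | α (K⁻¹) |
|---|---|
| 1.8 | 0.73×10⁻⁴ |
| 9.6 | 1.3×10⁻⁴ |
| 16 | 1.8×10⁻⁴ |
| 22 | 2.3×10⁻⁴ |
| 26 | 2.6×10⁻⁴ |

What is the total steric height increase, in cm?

about 23.5 cm

Layer 1 at 26 °C → α = 2.6×10⁻⁴ K⁻¹
Layer 2 at 16 °C → α = 1.8×10⁻⁴ K⁻¹
Layer 3 at 9.6 °C → α = 1.3×10⁻⁴ K⁻¹
Layer 4 at 1.8 °C → α = 0.73×10⁻⁴ K⁻¹
0–230 m: 230 × 2.6×10⁻⁴ × 0.8 = 0.04784 m
1.8×10⁻⁴ × 740 × 1.1 = 0.14652 m
1 × 1.3×10⁻⁴ × 180 = 0.02340 m
1700 × 0.73×10⁻⁴ × 0.14 = 0.017374 m
Δh = 0.04784 + 0.14652 + 0.02340 + 0.017374 = 0.235134 m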